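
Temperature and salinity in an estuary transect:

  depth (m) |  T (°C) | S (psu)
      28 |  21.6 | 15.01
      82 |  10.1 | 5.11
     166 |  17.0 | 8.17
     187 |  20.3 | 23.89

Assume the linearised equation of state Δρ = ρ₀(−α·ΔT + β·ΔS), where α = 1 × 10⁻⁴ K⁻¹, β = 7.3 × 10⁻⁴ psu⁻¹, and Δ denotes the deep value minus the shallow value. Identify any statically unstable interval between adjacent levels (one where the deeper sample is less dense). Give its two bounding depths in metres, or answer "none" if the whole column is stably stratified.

28–82 m

Evaluate Δρ/ρ₀ = −αΔT + βΔS across each adjacent pair:
  28–82 m: −αΔT+βΔS = −(1 × 10⁻⁴)(-11.5)+(7.3 × 10⁻⁴)(-9.90) = -6.1 × 10⁻³ → UNSTABLE
  82–166 m: −αΔT+βΔS = −(1 × 10⁻⁴)(+6.9)+(7.3 × 10⁻⁴)(+3.06) = 1.5 × 10⁻³ → stable
  166–187 m: −αΔT+βΔS = −(1 × 10⁻⁴)(+3.3)+(7.3 × 10⁻⁴)(+15.72) = 0.011 → stable
The 28–82 m interval has Δρ < 0: lighter water underlies denser water.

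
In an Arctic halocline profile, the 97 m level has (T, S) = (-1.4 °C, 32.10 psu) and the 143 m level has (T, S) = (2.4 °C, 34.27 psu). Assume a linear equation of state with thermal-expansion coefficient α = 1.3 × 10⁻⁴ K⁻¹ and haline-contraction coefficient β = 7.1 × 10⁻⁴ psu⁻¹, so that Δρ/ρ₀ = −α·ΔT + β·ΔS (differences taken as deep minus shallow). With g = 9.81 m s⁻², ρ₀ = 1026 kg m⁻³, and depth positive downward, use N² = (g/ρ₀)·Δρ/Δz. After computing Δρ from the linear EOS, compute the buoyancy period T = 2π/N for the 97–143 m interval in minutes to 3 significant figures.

ΔT = +3.8 K, ΔS = +2.17 psu (deep − shallow).
Δρ/ρ₀ = −αΔT + βΔS = -4.94 × 10⁻⁴ + 1.5407 × 10⁻³ = 1.0467 × 10⁻³, so Δρ ≈ 1.074 kg m⁻³.
N² = (g/ρ₀)·Δρ/Δz = g·(Δρ/ρ₀)/Δz = 9.81 × 1.0467 × 10⁻³ / 46 = 2.2322 × 10⁻⁴ s⁻².
N = √(2.2322 × 10⁻⁴) = 0.014941 rad s⁻¹ → T = 2π/N = 420.53 s = 7.0088 min ≈ 7.01 min.

7.01 min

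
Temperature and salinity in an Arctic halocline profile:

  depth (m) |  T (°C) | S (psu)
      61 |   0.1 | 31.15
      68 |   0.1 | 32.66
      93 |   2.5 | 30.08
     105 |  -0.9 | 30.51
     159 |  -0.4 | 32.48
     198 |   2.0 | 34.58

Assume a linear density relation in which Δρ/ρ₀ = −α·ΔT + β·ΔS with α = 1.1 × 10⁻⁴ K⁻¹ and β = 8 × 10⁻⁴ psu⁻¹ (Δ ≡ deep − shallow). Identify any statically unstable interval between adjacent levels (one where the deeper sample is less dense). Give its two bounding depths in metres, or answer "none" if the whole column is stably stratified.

68–93 m

Evaluate Δρ/ρ₀ = −αΔT + βΔS across each adjacent pair:
  61–68 m: −αΔT+βΔS = −(1.1 × 10⁻⁴)(+0.0)+(8 × 10⁻⁴)(+1.51) = 1.2 × 10⁻³ → stable
  68–93 m: −αΔT+βΔS = −(1.1 × 10⁻⁴)(+2.4)+(8 × 10⁻⁴)(-2.58) = -2.3 × 10⁻³ → UNSTABLE
  93–105 m: −αΔT+βΔS = −(1.1 × 10⁻⁴)(-3.4)+(8 × 10⁻⁴)(+0.43) = 7.2 × 10⁻⁴ → stable
  105–159 m: −αΔT+βΔS = −(1.1 × 10⁻⁴)(+0.5)+(8 × 10⁻⁴)(+1.97) = 1.5 × 10⁻³ → stable
  159–198 m: −αΔT+βΔS = −(1.1 × 10⁻⁴)(+2.4)+(8 × 10⁻⁴)(+2.10) = 1.4 × 10⁻³ → stable
The 68–93 m interval has Δρ < 0: lighter water underlies denser water.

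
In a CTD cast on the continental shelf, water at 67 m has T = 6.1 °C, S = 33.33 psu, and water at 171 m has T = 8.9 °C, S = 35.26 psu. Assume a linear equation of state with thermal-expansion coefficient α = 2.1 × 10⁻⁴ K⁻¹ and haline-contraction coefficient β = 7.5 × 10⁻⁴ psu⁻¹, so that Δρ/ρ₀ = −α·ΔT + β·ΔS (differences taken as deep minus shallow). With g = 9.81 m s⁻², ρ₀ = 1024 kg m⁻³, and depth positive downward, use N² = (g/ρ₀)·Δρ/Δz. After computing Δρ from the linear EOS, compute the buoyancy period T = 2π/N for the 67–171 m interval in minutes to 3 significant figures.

ΔT = +2.8 K, ΔS = +1.93 psu (deep − shallow).
Δρ/ρ₀ = −αΔT + βΔS = -5.88 × 10⁻⁴ + 1.4475 × 10⁻³ = 8.595 × 10⁻⁴, so Δρ ≈ 0.8801 kg m⁻³.
N² = (g/ρ₀)·Δρ/Δz = g·(Δρ/ρ₀)/Δz = 9.81 × 8.595 × 10⁻⁴ / 104 = 8.1074 × 10⁻⁵ s⁻².
N = √(8.1074 × 10⁻⁵) = 9.0041 × 10⁻³ rad s⁻¹ → T = 2π/N = 697.81 s = 11.630 min ≈ 11.6 min.

11.6 min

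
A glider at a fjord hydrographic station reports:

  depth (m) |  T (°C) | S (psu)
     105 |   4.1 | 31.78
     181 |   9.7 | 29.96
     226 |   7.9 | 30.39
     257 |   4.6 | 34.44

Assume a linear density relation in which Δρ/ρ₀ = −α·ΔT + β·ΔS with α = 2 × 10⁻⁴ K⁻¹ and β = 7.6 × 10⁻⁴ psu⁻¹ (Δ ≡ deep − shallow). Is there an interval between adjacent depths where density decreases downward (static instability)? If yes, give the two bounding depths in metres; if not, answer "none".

Evaluate Δρ/ρ₀ = −αΔT + βΔS across each adjacent pair:
  105–181 m: −αΔT+βΔS = −(2 × 10⁻⁴)(+5.6)+(7.6 × 10⁻⁴)(-1.82) = -2.5 × 10⁻³ → UNSTABLE
  181–226 m: −αΔT+βΔS = −(2 × 10⁻⁴)(-1.8)+(7.6 × 10⁻⁴)(+0.43) = 6.9 × 10⁻⁴ → stable
  226–257 m: −αΔT+βΔS = −(2 × 10⁻⁴)(-3.3)+(7.6 × 10⁻⁴)(+4.05) = 3.7 × 10⁻³ → stable
The 105–181 m interval has Δρ < 0: lighter water underlies denser water.

105–181 m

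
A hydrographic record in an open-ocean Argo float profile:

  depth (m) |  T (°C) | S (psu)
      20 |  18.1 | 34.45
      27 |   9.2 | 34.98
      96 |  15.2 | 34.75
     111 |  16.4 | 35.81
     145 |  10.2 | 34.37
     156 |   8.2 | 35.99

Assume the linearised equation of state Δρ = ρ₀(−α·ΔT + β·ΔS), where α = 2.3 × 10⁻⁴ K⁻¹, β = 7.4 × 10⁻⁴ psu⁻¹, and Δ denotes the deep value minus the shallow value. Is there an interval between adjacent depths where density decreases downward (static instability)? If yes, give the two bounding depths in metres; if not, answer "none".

27–96 m

Evaluate Δρ/ρ₀ = −αΔT + βΔS across each adjacent pair:
  20–27 m: −αΔT+βΔS = −(2.3 × 10⁻⁴)(-8.9)+(7.4 × 10⁻⁴)(+0.53) = 2.4 × 10⁻³ → stable
  27–96 m: −αΔT+βΔS = −(2.3 × 10⁻⁴)(+6.0)+(7.4 × 10⁻⁴)(-0.23) = -1.6 × 10⁻³ → UNSTABLE
  96–111 m: −αΔT+βΔS = −(2.3 × 10⁻⁴)(+1.2)+(7.4 × 10⁻⁴)(+1.06) = 5.1 × 10⁻⁴ → stable
  111–145 m: −αΔT+βΔS = −(2.3 × 10⁻⁴)(-6.2)+(7.4 × 10⁻⁴)(-1.44) = 3.6 × 10⁻⁴ → stable
  145–156 m: −αΔT+βΔS = −(2.3 × 10⁻⁴)(-2.0)+(7.4 × 10⁻⁴)(+1.62) = 1.7 × 10⁻³ → stable
The 27–96 m interval has Δρ < 0: lighter water underlies denser water.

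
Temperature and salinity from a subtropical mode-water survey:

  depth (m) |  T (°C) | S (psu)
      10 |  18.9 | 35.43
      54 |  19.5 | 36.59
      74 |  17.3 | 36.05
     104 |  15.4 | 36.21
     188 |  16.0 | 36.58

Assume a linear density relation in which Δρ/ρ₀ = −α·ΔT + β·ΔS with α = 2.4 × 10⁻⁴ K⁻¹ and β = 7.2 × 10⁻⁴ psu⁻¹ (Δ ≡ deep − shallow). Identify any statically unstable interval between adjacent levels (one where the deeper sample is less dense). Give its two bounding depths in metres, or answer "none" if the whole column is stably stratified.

Evaluate Δρ/ρ₀ = −αΔT + βΔS across each adjacent pair:
  10–54 m: −αΔT+βΔS = −(2.4 × 10⁻⁴)(+0.6)+(7.2 × 10⁻⁴)(+1.16) = 6.9 × 10⁻⁴ → stable
  54–74 m: −αΔT+βΔS = −(2.4 × 10⁻⁴)(-2.2)+(7.2 × 10⁻⁴)(-0.54) = 1.4 × 10⁻⁴ → stable
  74–104 m: −αΔT+βΔS = −(2.4 × 10⁻⁴)(-1.9)+(7.2 × 10⁻⁴)(+0.16) = 5.7 × 10⁻⁴ → stable
  104–188 m: −αΔT+βΔS = −(2.4 × 10⁻⁴)(+0.6)+(7.2 × 10⁻⁴)(+0.37) = 1.2 × 10⁻⁴ → stable
Every interval has Δρ > 0: the column is stably stratified throughout.

none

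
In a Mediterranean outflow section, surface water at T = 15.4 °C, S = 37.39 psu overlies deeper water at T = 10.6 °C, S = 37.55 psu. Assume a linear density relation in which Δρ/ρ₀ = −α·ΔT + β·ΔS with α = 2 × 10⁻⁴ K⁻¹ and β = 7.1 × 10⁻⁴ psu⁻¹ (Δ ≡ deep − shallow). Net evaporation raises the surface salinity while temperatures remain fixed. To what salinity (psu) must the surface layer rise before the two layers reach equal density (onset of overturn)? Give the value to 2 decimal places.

Neutral buoyancy requires −α(T_deep − T_surf) + β(S_deep − S_surf′) = 0.
S_surf′ = S_deep − (α/β)·ΔT = 37.55 − (2 × 10⁻⁴/7.1 × 10⁻⁴)·(-4.8) = 38.9021 psu.
Increase required: 38.9021 − 37.39 = 1.5121 psu.

38.90 psu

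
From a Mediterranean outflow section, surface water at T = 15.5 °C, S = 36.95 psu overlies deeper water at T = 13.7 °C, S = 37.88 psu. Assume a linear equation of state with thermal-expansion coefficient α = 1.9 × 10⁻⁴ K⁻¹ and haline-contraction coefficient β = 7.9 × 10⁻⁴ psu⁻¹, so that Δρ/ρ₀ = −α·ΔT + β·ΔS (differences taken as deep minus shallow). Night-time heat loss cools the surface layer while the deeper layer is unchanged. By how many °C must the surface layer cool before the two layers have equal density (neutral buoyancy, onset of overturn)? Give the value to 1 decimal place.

Neutral buoyancy requires Δρ = 0, i.e. −α(T_deep − T_surf′) + β(S_deep − S_surf) = 0.
T_surf′ = T_deep − (β/α)·ΔS = 13.7 − (7.9 × 10⁻⁴/1.9 × 10⁻⁴)·(+0.93) = 9.833 °C.
Cooling required: 15.5 − (9.833) = 5.667 °C.

5.7 °C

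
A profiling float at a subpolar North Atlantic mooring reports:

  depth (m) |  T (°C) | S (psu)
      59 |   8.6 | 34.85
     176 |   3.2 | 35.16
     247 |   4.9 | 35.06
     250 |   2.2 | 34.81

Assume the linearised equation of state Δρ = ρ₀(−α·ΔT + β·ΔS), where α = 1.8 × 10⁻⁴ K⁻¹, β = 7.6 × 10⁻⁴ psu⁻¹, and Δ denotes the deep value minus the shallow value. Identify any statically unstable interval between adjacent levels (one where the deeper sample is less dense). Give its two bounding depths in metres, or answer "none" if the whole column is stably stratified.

176–247 m

Evaluate Δρ/ρ₀ = −αΔT + βΔS across each adjacent pair:
  59–176 m: −αΔT+βΔS = −(1.8 × 10⁻⁴)(-5.4)+(7.6 × 10⁻⁴)(+0.31) = 1.2 × 10⁻³ → stable
  176–247 m: −αΔT+βΔS = −(1.8 × 10⁻⁴)(+1.7)+(7.6 × 10⁻⁴)(-0.10) = -3.8 × 10⁻⁴ → UNSTABLE
  247–250 m: −αΔT+βΔS = −(1.8 × 10⁻⁴)(-2.7)+(7.6 × 10⁻⁴)(-0.25) = 3.0 × 10⁻⁴ → stable
The 176–247 m interval has Δρ < 0: lighter water underlies denser water.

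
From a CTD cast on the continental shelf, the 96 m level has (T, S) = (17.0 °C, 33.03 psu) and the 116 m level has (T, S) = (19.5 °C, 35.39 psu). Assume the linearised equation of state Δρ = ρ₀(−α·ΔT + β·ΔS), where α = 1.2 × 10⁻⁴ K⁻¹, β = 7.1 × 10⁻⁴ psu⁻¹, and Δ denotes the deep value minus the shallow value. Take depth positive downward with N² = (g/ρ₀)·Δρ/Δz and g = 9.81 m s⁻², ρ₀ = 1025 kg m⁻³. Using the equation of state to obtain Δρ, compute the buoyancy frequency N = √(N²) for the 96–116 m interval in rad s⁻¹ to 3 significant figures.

ΔT = +2.5 K, ΔS = +2.36 psu (deep − shallow).
Δρ/ρ₀ = −αΔT + βΔS = -3.00 × 10⁻⁴ + 1.6756 × 10⁻³ = 1.3756 × 10⁻³, so Δρ ≈ 1.410 kg m⁻³.
N² = (g/ρ₀)·Δρ/Δz = g·(Δρ/ρ₀)/Δz = 9.81 × 1.3756 × 10⁻³ / 20 = 6.7473 × 10⁻⁴ s⁻².
N = √(6.7473 × 10⁻⁴) = 0.025976 rad s⁻¹ ≈ 0.0260 rad s⁻¹.

0.0260 rad s⁻¹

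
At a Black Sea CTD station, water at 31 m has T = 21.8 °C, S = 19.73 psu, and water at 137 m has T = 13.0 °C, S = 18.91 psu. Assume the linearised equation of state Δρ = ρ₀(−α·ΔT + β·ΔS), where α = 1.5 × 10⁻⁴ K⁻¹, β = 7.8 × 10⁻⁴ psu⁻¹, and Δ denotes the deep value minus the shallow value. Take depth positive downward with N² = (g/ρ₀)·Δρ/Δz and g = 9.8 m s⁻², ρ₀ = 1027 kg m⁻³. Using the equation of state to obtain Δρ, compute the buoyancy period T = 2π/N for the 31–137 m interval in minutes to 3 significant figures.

ΔT = -8.8 K, ΔS = -0.82 psu (deep − shallow).
Δρ/ρ₀ = −αΔT + βΔS = 1.32 × 10⁻³ − 6.396 × 10⁻⁴ = 6.804 × 10⁻⁴, so Δρ ≈ 0.6988 kg m⁻³.
N² = (g/ρ₀)·Δρ/Δz = g·(Δρ/ρ₀)/Δz = 9.8 × 6.804 × 10⁻⁴ / 106 = 6.2905 × 10⁻⁵ s⁻².
N = √(6.2905 × 10⁻⁵) = 7.9313 × 10⁻³ rad s⁻¹ → T = 2π/N = 792.20 s = 13.203 min ≈ 13.2 min.

13.2 min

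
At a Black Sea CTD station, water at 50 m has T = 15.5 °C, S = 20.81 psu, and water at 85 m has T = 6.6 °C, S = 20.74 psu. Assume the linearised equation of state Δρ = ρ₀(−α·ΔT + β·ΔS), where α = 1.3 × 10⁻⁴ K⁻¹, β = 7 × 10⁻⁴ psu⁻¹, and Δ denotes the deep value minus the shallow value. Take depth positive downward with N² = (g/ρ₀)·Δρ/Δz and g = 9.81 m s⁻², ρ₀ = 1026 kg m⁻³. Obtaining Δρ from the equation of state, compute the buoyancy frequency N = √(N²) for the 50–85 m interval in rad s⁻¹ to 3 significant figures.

0.0176 rad s⁻¹

ΔT = -8.9 K, ΔS = -0.07 psu (deep − shallow).
Δρ/ρ₀ = −αΔT + βΔS = 1.157 × 10⁻³ − 4.90 × 10⁻⁵ = 1.108 × 10⁻³, so Δρ ≈ 1.137 kg m⁻³.
N² = (g/ρ₀)·Δρ/Δz = g·(Δρ/ρ₀)/Δz = 9.81 × 1.108 × 10⁻³ / 35 = 3.1056 × 10⁻⁴ s⁻².
N = √(3.1056 × 10⁻⁴) = 0.017623 rad s⁻¹ ≈ 0.0176 rad s⁻¹.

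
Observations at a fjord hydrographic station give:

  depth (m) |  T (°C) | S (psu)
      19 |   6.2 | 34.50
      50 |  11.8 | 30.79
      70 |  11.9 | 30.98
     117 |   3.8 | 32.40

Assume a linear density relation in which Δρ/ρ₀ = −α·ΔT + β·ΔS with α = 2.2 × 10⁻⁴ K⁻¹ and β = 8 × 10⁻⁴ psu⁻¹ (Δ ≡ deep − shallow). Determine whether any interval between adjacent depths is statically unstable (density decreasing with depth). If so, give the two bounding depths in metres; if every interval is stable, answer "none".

19–50 m

Evaluate Δρ/ρ₀ = −αΔT + βΔS across each adjacent pair:
  19–50 m: −αΔT+βΔS = −(2.2 × 10⁻⁴)(+5.6)+(8 × 10⁻⁴)(-3.71) = -4.2 × 10⁻³ → UNSTABLE
  50–70 m: −αΔT+βΔS = −(2.2 × 10⁻⁴)(+0.1)+(8 × 10⁻⁴)(+0.19) = 1.3 × 10⁻⁴ → stable
  70–117 m: −αΔT+βΔS = −(2.2 × 10⁻⁴)(-8.1)+(8 × 10⁻⁴)(+1.42) = 2.9 × 10⁻³ → stable
The 19–50 m interval has Δρ < 0: lighter water underlies denser water.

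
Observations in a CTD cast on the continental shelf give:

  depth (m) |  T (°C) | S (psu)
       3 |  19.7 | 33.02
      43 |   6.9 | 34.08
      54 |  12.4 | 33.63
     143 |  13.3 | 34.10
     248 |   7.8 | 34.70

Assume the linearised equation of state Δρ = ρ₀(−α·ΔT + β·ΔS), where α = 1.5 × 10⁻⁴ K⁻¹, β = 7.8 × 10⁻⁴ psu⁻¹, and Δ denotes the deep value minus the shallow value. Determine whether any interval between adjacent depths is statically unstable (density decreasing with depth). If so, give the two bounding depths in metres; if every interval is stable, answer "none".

Evaluate Δρ/ρ₀ = −αΔT + βΔS across each adjacent pair:
  3–43 m: −αΔT+βΔS = −(1.5 × 10⁻⁴)(-12.8)+(7.8 × 10⁻⁴)(+1.06) = 2.7 × 10⁻³ → stable
  43–54 m: −αΔT+βΔS = −(1.5 × 10⁻⁴)(+5.5)+(7.8 × 10⁻⁴)(-0.45) = -1.2 × 10⁻³ → UNSTABLE
  54–143 m: −αΔT+βΔS = −(1.5 × 10⁻⁴)(+0.9)+(7.8 × 10⁻⁴)(+0.47) = 2.3 × 10⁻⁴ → stable
  143–248 m: −αΔT+βΔS = −(1.5 × 10⁻⁴)(-5.5)+(7.8 × 10⁻⁴)(+0.60) = 1.3 × 10⁻³ → stable
The 43–54 m interval has Δρ < 0: lighter water underlies denser water.

43–54 m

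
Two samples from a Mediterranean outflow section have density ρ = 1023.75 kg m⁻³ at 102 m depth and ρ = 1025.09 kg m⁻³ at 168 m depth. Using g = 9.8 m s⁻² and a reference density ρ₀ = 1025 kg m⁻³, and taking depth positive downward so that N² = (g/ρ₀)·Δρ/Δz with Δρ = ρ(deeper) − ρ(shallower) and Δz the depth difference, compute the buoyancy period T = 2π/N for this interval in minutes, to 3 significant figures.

Δρ = 1025.09 − 1023.75 = 1.34 kg m⁻³ over Δz = 168 − 102 = 66 m.
N² = (9.8/1025) × (1.34/66) = 1.9412 × 10⁻⁴ s⁻².
N = √(1.9412 × 10⁻⁴) = 0.013933 rad s⁻¹, so T = 2π/N = 450.96 s = 7.5160 min ≈ 7.52 min.

7.52 min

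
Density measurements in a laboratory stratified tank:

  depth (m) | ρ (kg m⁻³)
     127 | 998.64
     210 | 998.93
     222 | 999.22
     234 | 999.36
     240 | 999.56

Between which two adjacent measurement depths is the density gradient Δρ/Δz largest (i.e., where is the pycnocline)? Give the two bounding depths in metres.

Compute the density gradient over each adjacent pair:
  127–210 m: Δρ/Δz = 0.29/83 = 3.5 × 10⁻³ kg m⁻⁴
  210–222 m: Δρ/Δz = 0.29/12 = 0.024 kg m⁻⁴
  222–234 m: Δρ/Δz = 0.14/12 = 0.012 kg m⁻⁴
  234–240 m: Δρ/Δz = 0.20/6 = 0.033 kg m⁻⁴
The largest gradient is in the 234–240 m interval — the pycnocline.

234–240 m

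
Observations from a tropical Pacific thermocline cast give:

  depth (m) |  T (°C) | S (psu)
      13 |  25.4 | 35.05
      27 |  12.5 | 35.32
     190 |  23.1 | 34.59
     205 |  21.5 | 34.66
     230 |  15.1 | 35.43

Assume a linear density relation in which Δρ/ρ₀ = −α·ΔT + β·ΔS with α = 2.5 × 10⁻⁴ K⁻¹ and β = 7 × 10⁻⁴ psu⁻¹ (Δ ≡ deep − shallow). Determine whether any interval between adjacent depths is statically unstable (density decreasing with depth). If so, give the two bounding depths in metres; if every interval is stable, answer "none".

Evaluate Δρ/ρ₀ = −αΔT + βΔS across each adjacent pair:
  13–27 m: −αΔT+βΔS = −(2.5 × 10⁻⁴)(-12.9)+(7 × 10⁻⁴)(+0.27) = 3.4 × 10⁻³ → stable
  27–190 m: −αΔT+βΔS = −(2.5 × 10⁻⁴)(+10.6)+(7 × 10⁻⁴)(-0.73) = -3.2 × 10⁻³ → UNSTABLE
  190–205 m: −αΔT+βΔS = −(2.5 × 10⁻⁴)(-1.6)+(7 × 10⁻⁴)(+0.07) = 4.5 × 10⁻⁴ → stable
  205–230 m: −αΔT+βΔS = −(2.5 × 10⁻⁴)(-6.4)+(7 × 10⁻⁴)(+0.77) = 2.1 × 10⁻³ → stable
The 27–190 m interval has Δρ < 0: lighter water underlies denser water.

27–190 m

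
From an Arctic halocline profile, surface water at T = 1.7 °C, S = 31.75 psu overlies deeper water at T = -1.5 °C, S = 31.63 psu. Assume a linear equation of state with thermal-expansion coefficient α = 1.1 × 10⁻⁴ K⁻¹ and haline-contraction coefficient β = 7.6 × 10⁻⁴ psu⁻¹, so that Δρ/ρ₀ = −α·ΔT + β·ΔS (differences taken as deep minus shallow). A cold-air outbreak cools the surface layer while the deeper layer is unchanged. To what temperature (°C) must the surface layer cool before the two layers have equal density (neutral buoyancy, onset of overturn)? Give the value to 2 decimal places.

Neutral buoyancy requires Δρ = 0, i.e. −α(T_deep − T_surf′) + β(S_deep − S_surf) = 0.
T_surf′ = T_deep − (β/α)·ΔS = -1.5 − (7.6 × 10⁻⁴/1.1 × 10⁻⁴)·(-0.12) = -0.6709 °C.
Cooling required: 1.7 − (-0.6709) = 2.3709 °C.

-0.67 °C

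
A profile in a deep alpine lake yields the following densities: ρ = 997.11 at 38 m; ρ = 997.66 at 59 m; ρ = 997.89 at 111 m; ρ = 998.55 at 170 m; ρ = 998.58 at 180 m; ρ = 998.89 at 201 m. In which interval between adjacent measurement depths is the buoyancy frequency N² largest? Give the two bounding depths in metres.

Compute the density gradient over each adjacent pair:
  38–59 m: Δρ/Δz = 0.55/21 = 0.026 kg m⁻⁴
  59–111 m: Δρ/Δz = 0.23/52 = 4.4 × 10⁻³ kg m⁻⁴
  111–170 m: Δρ/Δz = 0.66/59 = 0.011 kg m⁻⁴
  170–180 m: Δρ/Δz = 0.03/10 = 3.0 × 10⁻³ kg m⁻⁴
  180–201 m: Δρ/Δz = 0.31/21 = 0.015 kg m⁻⁴
The largest gradient is in the 38–59 m interval — the pycnocline.

38–59 m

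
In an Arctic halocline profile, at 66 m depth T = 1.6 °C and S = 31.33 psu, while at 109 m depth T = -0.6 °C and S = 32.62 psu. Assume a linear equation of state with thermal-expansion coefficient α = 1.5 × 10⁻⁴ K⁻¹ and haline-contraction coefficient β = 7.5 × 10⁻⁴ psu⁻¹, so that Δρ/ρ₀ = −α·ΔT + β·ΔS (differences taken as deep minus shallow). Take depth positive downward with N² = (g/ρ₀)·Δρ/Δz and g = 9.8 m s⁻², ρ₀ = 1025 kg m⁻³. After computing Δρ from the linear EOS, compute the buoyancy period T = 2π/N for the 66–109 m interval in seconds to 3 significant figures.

ΔT = -2.2 K, ΔS = +1.29 psu (deep − shallow).
Δρ/ρ₀ = −αΔT + βΔS = 3.30 × 10⁻⁴ + 9.675 × 10⁻⁴ = 1.2975 × 10⁻³, so Δρ ≈ 1.330 kg m⁻³.
N² = (g/ρ₀)·Δρ/Δz = g·(Δρ/ρ₀)/Δz = 9.8 × 1.2975 × 10⁻³ / 43 = 2.9571 × 10⁻⁴ s⁻².
N = √(2.9571 × 10⁻⁴) = 0.017196 rad s⁻¹ → T = 2π/N = 365.39 s ≈ 365 s.

365 s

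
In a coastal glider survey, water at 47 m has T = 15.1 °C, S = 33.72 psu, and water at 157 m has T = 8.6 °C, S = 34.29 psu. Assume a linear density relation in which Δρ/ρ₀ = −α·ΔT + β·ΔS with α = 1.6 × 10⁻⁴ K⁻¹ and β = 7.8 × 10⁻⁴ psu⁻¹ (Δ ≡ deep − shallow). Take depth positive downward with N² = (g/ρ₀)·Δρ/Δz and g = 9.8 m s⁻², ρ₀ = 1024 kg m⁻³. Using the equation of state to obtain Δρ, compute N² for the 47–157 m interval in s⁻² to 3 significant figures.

1.32 × 10⁻⁴ s⁻²

ΔT = -6.5 K, ΔS = +0.57 psu (deep − shallow).
Δρ/ρ₀ = −αΔT + βΔS = 1.04 × 10⁻³ + 4.446 × 10⁻⁴ = 1.4846 × 10⁻³, so Δρ ≈ 1.520 kg m⁻³.
N² = (g/ρ₀)·Δρ/Δz = g·(Δρ/ρ₀)/Δz = 9.8 × 1.4846 × 10⁻³ / 110 = 1.3226 × 10⁻⁴ s⁻² ≈ 1.32 × 10⁻⁴ s⁻².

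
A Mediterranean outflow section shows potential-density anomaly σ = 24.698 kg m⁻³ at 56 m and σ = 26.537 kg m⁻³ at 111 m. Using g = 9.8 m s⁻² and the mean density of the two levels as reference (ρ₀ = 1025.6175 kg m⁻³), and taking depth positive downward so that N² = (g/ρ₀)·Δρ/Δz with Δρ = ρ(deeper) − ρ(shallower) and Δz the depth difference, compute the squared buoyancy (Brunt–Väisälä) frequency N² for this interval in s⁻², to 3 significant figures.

Δρ = 1026.537 − 1024.698 = 1.839 kg m⁻³ over Δz = 111 − 56 = 55 m.
N² = (9.8/1025.6175) × (1.839/55) = 3.1949 × 10⁻⁴ s⁻² ≈ 3.19 × 10⁻⁴ s⁻².

3.19 × 10⁻⁴ s⁻²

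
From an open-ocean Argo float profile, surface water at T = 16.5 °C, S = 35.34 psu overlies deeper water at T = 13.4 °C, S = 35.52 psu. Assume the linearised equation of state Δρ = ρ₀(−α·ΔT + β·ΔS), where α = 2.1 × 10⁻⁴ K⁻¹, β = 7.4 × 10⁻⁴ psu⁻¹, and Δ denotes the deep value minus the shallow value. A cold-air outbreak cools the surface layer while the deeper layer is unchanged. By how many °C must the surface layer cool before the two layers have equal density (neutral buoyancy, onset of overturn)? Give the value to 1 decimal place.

3.7 °C

Neutral buoyancy requires Δρ = 0, i.e. −α(T_deep − T_surf′) + β(S_deep − S_surf) = 0.
T_surf′ = T_deep − (β/α)·ΔS = 13.4 − (7.4 × 10⁻⁴/2.1 × 10⁻⁴)·(+0.18) = 12.766 °C.
Cooling required: 16.5 − (12.766) = 3.734 °C.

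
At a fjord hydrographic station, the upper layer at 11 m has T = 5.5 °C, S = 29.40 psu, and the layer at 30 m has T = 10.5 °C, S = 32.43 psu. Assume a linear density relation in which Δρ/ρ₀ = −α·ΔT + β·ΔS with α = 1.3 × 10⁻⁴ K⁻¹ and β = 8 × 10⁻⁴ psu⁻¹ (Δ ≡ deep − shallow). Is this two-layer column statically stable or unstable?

stable

ΔT = 10.5 − 5.5 = +5.0 K and ΔS = 32.43 − 29.40 = +3.03 psu (deep − shallow).
−αΔT = -6.50 × 10⁻⁴; βΔS = 2.424 × 10⁻³; sum Δρ/ρ₀ = 1.774 × 10⁻³.
Δρ/ρ₀ > 0, so Δρ > 0: deeper water is denser → statically stable.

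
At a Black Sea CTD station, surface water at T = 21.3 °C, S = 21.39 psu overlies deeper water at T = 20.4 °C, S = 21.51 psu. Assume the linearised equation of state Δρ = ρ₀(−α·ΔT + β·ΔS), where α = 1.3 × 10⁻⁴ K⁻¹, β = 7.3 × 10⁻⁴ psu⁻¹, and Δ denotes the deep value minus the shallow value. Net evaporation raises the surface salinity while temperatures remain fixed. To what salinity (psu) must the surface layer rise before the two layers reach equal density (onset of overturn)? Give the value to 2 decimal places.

Neutral buoyancy requires −α(T_deep − T_surf) + β(S_deep − S_surf′) = 0.
S_surf′ = S_deep − (α/β)·ΔT = 21.51 − (1.3 × 10⁻⁴/7.3 × 10⁻⁴)·(-0.9) = 21.6703 psu.
Increase required: 21.6703 − 21.39 = 0.2803 psu.

21.67 psu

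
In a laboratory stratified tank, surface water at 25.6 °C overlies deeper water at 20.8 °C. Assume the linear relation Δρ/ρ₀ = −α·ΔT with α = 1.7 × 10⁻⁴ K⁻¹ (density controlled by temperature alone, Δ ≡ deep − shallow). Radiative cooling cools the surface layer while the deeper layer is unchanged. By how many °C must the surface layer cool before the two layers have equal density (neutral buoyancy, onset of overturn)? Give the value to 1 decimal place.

With temperature the only control, equal density requires T_surf′ = T_deep.
T_surf′ = 20.8 °C.
Cooling required: 25.6 − 20.8 = 4.8 °C.

4.8 °C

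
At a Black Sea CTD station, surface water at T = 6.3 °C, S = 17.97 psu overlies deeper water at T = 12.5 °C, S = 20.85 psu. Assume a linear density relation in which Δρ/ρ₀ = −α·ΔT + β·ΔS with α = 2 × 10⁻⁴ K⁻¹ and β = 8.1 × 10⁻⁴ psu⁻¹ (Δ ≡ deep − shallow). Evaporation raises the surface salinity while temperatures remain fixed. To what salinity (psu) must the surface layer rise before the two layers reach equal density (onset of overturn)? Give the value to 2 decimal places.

19.32 psu

Neutral buoyancy requires −α(T_deep − T_surf) + β(S_deep − S_surf′) = 0.
S_surf′ = S_deep − (α/β)·ΔT = 20.85 − (2 × 10⁻⁴/8.1 × 10⁻⁴)·(+6.2) = 19.3191 psu.
Increase required: 19.3191 − 17.97 = 1.3491 psu.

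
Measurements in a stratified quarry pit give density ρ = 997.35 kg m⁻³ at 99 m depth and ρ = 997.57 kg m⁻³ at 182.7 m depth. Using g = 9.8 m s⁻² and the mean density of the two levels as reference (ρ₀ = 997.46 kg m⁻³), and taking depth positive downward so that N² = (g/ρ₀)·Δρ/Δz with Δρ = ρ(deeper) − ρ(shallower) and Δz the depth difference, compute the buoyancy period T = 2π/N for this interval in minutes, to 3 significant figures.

Δρ = 997.57 − 997.35 = 0.22 kg m⁻³ over Δz = 182.7 − 99 = 83.7 m.
N² = (9.8/997.46) × (0.22/83.7) = 2.5824 × 10⁻⁵ s⁻².
N = √(2.5824 × 10⁻⁵) = 5.0817 × 10⁻³ rad s⁻¹, so T = 2π/N = 1.2364 × 10³ s = 20.607 min ≈ 20.6 min.

20.6 min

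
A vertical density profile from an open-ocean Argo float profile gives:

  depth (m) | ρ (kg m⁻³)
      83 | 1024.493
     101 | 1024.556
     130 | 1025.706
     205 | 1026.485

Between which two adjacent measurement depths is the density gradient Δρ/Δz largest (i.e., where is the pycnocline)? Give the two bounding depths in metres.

101–130 m

Compute the density gradient over each adjacent pair:
  83–101 m: Δρ/Δz = 0.063/18 = 3.5 × 10⁻³ kg m⁻⁴
  101–130 m: Δρ/Δz = 1.150/29 = 0.040 kg m⁻⁴
  130–205 m: Δρ/Δz = 0.779/75 = 0.010 kg m⁻⁴
The largest gradient is in the 101–130 m interval — the pycnocline.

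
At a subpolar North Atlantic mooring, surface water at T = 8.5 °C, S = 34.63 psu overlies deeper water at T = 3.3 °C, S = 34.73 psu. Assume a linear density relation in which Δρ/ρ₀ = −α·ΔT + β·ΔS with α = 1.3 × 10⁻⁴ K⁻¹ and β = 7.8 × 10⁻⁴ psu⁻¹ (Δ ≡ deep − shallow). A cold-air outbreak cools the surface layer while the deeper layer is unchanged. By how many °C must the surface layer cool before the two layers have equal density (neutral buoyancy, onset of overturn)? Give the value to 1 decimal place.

5.8 °C

Neutral buoyancy requires Δρ = 0, i.e. −α(T_deep − T_surf′) + β(S_deep − S_surf) = 0.
T_surf′ = T_deep − (β/α)·ΔS = 3.3 − (7.8 × 10⁻⁴/1.3 × 10⁻⁴)·(+0.10) = 2.700 °C.
Cooling required: 8.5 − (2.700) = 5.800 °C.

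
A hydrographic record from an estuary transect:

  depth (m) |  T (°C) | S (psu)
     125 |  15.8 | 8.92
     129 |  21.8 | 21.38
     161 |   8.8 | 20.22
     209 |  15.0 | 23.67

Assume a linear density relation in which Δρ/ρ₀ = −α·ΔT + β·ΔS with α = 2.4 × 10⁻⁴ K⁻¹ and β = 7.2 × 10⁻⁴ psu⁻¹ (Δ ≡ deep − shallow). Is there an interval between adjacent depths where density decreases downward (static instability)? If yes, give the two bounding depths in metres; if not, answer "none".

none

Evaluate Δρ/ρ₀ = −αΔT + βΔS across each adjacent pair:
  125–129 m: −αΔT+βΔS = −(2.4 × 10⁻⁴)(+6.0)+(7.2 × 10⁻⁴)(+12.46) = 7.5 × 10⁻³ → stable
  129–161 m: −αΔT+βΔS = −(2.4 × 10⁻⁴)(-13.0)+(7.2 × 10⁻⁴)(-1.16) = 2.3 × 10⁻³ → stable
  161–209 m: −αΔT+βΔS = −(2.4 × 10⁻⁴)(+6.2)+(7.2 × 10⁻⁴)(+3.45) = 1.0 × 10⁻³ → stable
Every interval has Δρ > 0: the column is stably stratified throughout.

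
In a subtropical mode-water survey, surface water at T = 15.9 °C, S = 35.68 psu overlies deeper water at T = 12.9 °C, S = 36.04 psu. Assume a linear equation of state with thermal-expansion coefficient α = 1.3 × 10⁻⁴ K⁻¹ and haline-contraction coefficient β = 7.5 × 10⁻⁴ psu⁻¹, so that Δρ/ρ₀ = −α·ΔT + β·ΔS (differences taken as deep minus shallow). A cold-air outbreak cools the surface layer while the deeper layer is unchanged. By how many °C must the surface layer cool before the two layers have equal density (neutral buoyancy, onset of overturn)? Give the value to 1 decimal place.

Neutral buoyancy requires Δρ = 0, i.e. −α(T_deep − T_surf′) + β(S_deep − S_surf) = 0.
T_surf′ = T_deep − (β/α)·ΔS = 12.9 − (7.5 × 10⁻⁴/1.3 × 10⁻⁴)·(+0.36) = 10.823 °C.
Cooling required: 15.9 − (10.823) = 5.077 °C.

5.1 °C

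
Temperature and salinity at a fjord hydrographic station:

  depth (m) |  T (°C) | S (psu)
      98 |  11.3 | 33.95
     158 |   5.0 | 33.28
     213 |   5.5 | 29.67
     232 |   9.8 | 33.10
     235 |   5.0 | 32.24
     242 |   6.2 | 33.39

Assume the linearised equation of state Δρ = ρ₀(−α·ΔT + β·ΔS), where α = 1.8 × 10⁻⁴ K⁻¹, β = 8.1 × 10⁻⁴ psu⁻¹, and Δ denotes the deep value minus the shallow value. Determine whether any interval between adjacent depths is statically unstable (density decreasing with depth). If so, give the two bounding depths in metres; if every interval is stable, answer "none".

158–213 m

Evaluate Δρ/ρ₀ = −αΔT + βΔS across each adjacent pair:
  98–158 m: −αΔT+βΔS = −(1.8 × 10⁻⁴)(-6.3)+(8.1 × 10⁻⁴)(-0.67) = 5.9 × 10⁻⁴ → stable
  158–213 m: −αΔT+βΔS = −(1.8 × 10⁻⁴)(+0.5)+(8.1 × 10⁻⁴)(-3.61) = -3.0 × 10⁻³ → UNSTABLE
  213–232 m: −αΔT+βΔS = −(1.8 × 10⁻⁴)(+4.3)+(8.1 × 10⁻⁴)(+3.43) = 2.0 × 10⁻³ → stable
  232–235 m: −αΔT+βΔS = −(1.8 × 10⁻⁴)(-4.8)+(8.1 × 10⁻⁴)(-0.86) = 1.7 × 10⁻⁴ → stable
  235–242 m: −αΔT+βΔS = −(1.8 × 10⁻⁴)(+1.2)+(8.1 × 10⁻⁴)(+1.15) = 7.2 × 10⁻⁴ → stable
The 158–213 m interval has Δρ < 0: lighter water underlies denser water.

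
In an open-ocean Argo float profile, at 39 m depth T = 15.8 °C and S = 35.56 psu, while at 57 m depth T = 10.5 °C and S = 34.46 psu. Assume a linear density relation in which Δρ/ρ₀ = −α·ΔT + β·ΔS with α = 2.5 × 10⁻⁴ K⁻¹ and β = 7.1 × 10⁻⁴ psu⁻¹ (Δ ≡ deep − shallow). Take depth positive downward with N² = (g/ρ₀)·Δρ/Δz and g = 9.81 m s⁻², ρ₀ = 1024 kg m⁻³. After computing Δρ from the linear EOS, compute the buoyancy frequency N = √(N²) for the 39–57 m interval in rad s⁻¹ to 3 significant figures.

0.0172 rad s⁻¹

ΔT = -5.3 K, ΔS = -1.10 psu (deep − shallow).
Δρ/ρ₀ = −αΔT + βΔS = 1.325 × 10⁻³ − 7.81 × 10⁻⁴ = 5.44 × 10⁻⁴, so Δρ ≈ 0.5571 kg m⁻³.
N² = (g/ρ₀)·Δρ/Δz = g·(Δρ/ρ₀)/Δz = 9.81 × 5.44 × 10⁻⁴ / 18 = 2.9648 × 10⁻⁴ s⁻².
N = √(2.9648 × 10⁻⁴) = 0.017219 rad s⁻¹ ≈ 0.0172 rad s⁻¹.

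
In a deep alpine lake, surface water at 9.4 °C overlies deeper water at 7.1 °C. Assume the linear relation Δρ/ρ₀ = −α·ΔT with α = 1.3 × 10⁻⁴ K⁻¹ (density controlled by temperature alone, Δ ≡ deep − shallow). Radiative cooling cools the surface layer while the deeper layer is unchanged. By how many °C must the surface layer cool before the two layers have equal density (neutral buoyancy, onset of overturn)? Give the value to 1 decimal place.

2.3 °C

With temperature the only control, equal density requires T_surf′ = T_deep.
T_surf′ = 7.1 °C.
Cooling required: 9.4 − 7.1 = 2.3 °C.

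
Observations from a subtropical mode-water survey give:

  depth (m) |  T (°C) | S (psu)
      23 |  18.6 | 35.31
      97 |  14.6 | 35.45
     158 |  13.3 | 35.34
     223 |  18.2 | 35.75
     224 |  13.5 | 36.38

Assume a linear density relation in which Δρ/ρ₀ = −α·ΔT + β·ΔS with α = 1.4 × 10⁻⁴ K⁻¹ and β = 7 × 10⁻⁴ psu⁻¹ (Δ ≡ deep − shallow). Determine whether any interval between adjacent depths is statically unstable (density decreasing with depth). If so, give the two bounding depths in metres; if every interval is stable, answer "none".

Evaluate Δρ/ρ₀ = −αΔT + βΔS across each adjacent pair:
  23–97 m: −αΔT+βΔS = −(1.4 × 10⁻⁴)(-4.0)+(7 × 10⁻⁴)(+0.14) = 6.6 × 10⁻⁴ → stable
  97–158 m: −αΔT+βΔS = −(1.4 × 10⁻⁴)(-1.3)+(7 × 10⁻⁴)(-0.11) = 1.0 × 10⁻⁴ → stable
  158–223 m: −αΔT+βΔS = −(1.4 × 10⁻⁴)(+4.9)+(7 × 10⁻⁴)(+0.41) = -4.0 × 10⁻⁴ → UNSTABLE
  223–224 m: −αΔT+βΔS = −(1.4 × 10⁻⁴)(-4.7)+(7 × 10⁻⁴)(+0.63) = 1.1 × 10⁻³ → stable
The 158–223 m interval has Δρ < 0: lighter water underlies denser water.

158–223 m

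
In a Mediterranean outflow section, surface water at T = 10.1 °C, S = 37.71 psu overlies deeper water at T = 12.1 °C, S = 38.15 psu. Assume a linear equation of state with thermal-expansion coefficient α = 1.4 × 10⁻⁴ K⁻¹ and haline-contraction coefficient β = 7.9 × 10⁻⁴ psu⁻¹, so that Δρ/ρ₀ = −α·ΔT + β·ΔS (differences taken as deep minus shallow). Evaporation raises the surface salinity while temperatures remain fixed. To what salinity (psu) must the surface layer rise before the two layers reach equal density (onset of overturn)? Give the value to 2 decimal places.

37.80 psu

Neutral buoyancy requires −α(T_deep − T_surf) + β(S_deep − S_surf′) = 0.
S_surf′ = S_deep − (α/β)·ΔT = 38.15 − (1.4 × 10⁻⁴/7.9 × 10⁻⁴)·(+2.0) = 37.7956 psu.
Increase required: 37.7956 − 37.71 = 0.0856 psu.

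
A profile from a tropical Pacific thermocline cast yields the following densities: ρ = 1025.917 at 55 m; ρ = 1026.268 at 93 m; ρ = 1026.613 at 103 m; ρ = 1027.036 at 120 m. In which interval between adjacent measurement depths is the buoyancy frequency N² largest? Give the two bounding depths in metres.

93–103 m

Compute the density gradient over each adjacent pair:
  55–93 m: Δρ/Δz = 0.351/38 = 9.2 × 10⁻³ kg m⁻⁴
  93–103 m: Δρ/Δz = 0.345/10 = 0.034 kg m⁻⁴
  103–120 m: Δρ/Δz = 0.423/17 = 0.025 kg m⁻⁴
The largest gradient is in the 93–103 m interval — the pycnocline.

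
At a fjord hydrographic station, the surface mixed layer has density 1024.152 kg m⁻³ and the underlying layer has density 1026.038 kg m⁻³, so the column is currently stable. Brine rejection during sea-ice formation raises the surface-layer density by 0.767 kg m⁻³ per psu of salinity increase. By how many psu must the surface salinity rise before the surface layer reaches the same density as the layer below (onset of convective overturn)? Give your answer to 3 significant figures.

2.46 psu

Density deficit of the surface layer: 1026.038 − 1024.152 = 1.886 kg m⁻³.
Required change = 1.886 / 0.767 = 2.46 psu.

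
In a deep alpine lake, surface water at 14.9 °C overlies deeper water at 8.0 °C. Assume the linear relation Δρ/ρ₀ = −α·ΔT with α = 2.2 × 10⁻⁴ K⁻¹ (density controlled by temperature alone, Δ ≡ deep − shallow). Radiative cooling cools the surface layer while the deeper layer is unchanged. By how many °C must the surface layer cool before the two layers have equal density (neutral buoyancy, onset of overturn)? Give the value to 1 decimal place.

With temperature the only control, equal density requires T_surf′ = T_deep.
T_surf′ = 8.0 °C.
Cooling required: 14.9 − 8.0 = 6.9 °C.

6.9 °C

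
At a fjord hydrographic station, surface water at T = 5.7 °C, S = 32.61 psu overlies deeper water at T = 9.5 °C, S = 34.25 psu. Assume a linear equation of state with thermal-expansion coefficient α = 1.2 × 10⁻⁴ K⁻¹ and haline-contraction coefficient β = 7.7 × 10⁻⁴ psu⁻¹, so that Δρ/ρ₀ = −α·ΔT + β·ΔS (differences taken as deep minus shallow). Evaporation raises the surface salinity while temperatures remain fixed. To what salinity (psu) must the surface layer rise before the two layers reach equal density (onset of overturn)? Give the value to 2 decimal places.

33.66 psu

Neutral buoyancy requires −α(T_deep − T_surf) + β(S_deep − S_surf′) = 0.
S_surf′ = S_deep − (α/β)·ΔT = 34.25 − (1.2 × 10⁻⁴/7.7 × 10⁻⁴)·(+3.8) = 33.6578 psu.
Increase required: 33.6578 − 32.61 = 1.0478 psu.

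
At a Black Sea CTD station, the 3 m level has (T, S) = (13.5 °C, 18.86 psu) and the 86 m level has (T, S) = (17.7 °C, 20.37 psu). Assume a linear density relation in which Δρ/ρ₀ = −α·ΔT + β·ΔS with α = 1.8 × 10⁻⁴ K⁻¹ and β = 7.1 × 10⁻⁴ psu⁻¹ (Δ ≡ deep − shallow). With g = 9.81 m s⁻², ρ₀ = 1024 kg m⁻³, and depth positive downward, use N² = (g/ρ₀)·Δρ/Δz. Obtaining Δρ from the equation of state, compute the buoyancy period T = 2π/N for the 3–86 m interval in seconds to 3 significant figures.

1.03 × 10³ s

ΔT = +4.2 K, ΔS = +1.51 psu (deep − shallow).
Δρ/ρ₀ = −αΔT + βΔS = -7.56 × 10⁻⁴ + 1.0721 × 10⁻³ = 3.161 × 10⁻⁴, so Δρ ≈ 0.3237 kg m⁻³.
N² = (g/ρ₀)·Δρ/Δz = g·(Δρ/ρ₀)/Δz = 9.81 × 3.161 × 10⁻⁴ / 83 = 3.7361 × 10⁻⁵ s⁻².
N = √(3.7361 × 10⁻⁵) = 6.1124 × 10⁻³ rad s⁻¹ → T = 2π/N = 1.0279 × 10³ s ≈ 1.03 × 10³ s.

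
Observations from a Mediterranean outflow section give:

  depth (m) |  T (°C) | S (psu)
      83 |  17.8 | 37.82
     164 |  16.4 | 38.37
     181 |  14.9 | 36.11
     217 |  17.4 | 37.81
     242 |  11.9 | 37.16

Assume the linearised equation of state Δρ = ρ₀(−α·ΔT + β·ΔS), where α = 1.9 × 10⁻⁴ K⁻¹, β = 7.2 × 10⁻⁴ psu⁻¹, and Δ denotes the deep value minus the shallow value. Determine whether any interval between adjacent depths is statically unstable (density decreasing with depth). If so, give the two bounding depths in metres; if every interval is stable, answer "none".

Evaluate Δρ/ρ₀ = −αΔT + βΔS across each adjacent pair:
  83–164 m: −αΔT+βΔS = −(1.9 × 10⁻⁴)(-1.4)+(7.2 × 10⁻⁴)(+0.55) = 6.6 × 10⁻⁴ → stable
  164–181 m: −αΔT+βΔS = −(1.9 × 10⁻⁴)(-1.5)+(7.2 × 10⁻⁴)(-2.26) = -1.3 × 10⁻³ → UNSTABLE
  181–217 m: −αΔT+βΔS = −(1.9 × 10⁻⁴)(+2.5)+(7.2 × 10⁻⁴)(+1.70) = 7.5 × 10⁻⁴ → stable
  217–242 m: −αΔT+βΔS = −(1.9 × 10⁻⁴)(-5.5)+(7.2 × 10⁻⁴)(-0.65) = 5.8 × 10⁻⁴ → stable
The 164–181 m interval has Δρ < 0: lighter water underlies denser water.

164–181 m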